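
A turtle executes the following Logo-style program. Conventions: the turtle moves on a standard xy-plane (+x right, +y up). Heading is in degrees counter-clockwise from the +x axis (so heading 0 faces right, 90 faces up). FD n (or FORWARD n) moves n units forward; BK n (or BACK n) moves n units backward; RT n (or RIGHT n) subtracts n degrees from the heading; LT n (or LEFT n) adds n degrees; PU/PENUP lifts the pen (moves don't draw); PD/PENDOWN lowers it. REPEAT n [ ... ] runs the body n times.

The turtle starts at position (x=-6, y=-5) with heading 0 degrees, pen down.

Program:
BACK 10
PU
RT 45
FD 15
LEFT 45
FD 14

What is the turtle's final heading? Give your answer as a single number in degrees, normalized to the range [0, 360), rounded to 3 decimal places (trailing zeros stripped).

Answer: 0

Derivation:
Executing turtle program step by step:
Start: pos=(-6,-5), heading=0, pen down
BK 10: (-6,-5) -> (-16,-5) [heading=0, draw]
PU: pen up
RT 45: heading 0 -> 315
FD 15: (-16,-5) -> (-5.393,-15.607) [heading=315, move]
LT 45: heading 315 -> 0
FD 14: (-5.393,-15.607) -> (8.607,-15.607) [heading=0, move]
Final: pos=(8.607,-15.607), heading=0, 1 segment(s) drawn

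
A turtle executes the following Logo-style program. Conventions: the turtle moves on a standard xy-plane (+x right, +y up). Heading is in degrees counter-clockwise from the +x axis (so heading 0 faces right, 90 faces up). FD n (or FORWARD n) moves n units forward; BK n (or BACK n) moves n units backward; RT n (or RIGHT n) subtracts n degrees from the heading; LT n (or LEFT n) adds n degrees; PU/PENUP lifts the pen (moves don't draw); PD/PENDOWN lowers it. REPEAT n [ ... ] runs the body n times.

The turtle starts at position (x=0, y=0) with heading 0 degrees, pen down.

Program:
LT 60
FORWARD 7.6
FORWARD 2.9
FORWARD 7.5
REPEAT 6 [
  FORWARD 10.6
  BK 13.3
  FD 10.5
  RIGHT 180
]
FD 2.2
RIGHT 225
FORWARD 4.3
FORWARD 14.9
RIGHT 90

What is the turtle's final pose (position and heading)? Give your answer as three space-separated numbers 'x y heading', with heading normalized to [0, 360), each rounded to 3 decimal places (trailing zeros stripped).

Executing turtle program step by step:
Start: pos=(0,0), heading=0, pen down
LT 60: heading 0 -> 60
FD 7.6: (0,0) -> (3.8,6.582) [heading=60, draw]
FD 2.9: (3.8,6.582) -> (5.25,9.093) [heading=60, draw]
FD 7.5: (5.25,9.093) -> (9,15.588) [heading=60, draw]
REPEAT 6 [
  -- iteration 1/6 --
  FD 10.6: (9,15.588) -> (14.3,24.768) [heading=60, draw]
  BK 13.3: (14.3,24.768) -> (7.65,13.25) [heading=60, draw]
  FD 10.5: (7.65,13.25) -> (12.9,22.343) [heading=60, draw]
  RT 180: heading 60 -> 240
  -- iteration 2/6 --
  FD 10.6: (12.9,22.343) -> (7.6,13.164) [heading=240, draw]
  BK 13.3: (7.6,13.164) -> (14.25,24.682) [heading=240, draw]
  FD 10.5: (14.25,24.682) -> (9,15.588) [heading=240, draw]
  RT 180: heading 240 -> 60
  -- iteration 3/6 --
  FD 10.6: (9,15.588) -> (14.3,24.768) [heading=60, draw]
  BK 13.3: (14.3,24.768) -> (7.65,13.25) [heading=60, draw]
  FD 10.5: (7.65,13.25) -> (12.9,22.343) [heading=60, draw]
  RT 180: heading 60 -> 240
  -- iteration 4/6 --
  FD 10.6: (12.9,22.343) -> (7.6,13.164) [heading=240, draw]
  BK 13.3: (7.6,13.164) -> (14.25,24.682) [heading=240, draw]
  FD 10.5: (14.25,24.682) -> (9,15.588) [heading=240, draw]
  RT 180: heading 240 -> 60
  -- iteration 5/6 --
  FD 10.6: (9,15.588) -> (14.3,24.768) [heading=60, draw]
  BK 13.3: (14.3,24.768) -> (7.65,13.25) [heading=60, draw]
  FD 10.5: (7.65,13.25) -> (12.9,22.343) [heading=60, draw]
  RT 180: heading 60 -> 240
  -- iteration 6/6 --
  FD 10.6: (12.9,22.343) -> (7.6,13.164) [heading=240, draw]
  BK 13.3: (7.6,13.164) -> (14.25,24.682) [heading=240, draw]
  FD 10.5: (14.25,24.682) -> (9,15.588) [heading=240, draw]
  RT 180: heading 240 -> 60
]
FD 2.2: (9,15.588) -> (10.1,17.494) [heading=60, draw]
RT 225: heading 60 -> 195
FD 4.3: (10.1,17.494) -> (5.947,16.381) [heading=195, draw]
FD 14.9: (5.947,16.381) -> (-8.446,12.524) [heading=195, draw]
RT 90: heading 195 -> 105
Final: pos=(-8.446,12.524), heading=105, 24 segment(s) drawn

Answer: -8.446 12.524 105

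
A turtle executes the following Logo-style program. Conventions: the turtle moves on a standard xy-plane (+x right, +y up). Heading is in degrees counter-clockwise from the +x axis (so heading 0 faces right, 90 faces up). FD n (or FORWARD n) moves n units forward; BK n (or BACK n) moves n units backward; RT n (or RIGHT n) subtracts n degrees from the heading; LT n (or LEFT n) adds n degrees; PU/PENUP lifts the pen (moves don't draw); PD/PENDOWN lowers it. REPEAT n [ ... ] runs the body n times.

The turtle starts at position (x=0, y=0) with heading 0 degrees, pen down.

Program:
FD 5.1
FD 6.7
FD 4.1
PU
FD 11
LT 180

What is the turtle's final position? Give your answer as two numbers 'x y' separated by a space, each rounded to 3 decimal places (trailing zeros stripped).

Answer: 26.9 0

Derivation:
Executing turtle program step by step:
Start: pos=(0,0), heading=0, pen down
FD 5.1: (0,0) -> (5.1,0) [heading=0, draw]
FD 6.7: (5.1,0) -> (11.8,0) [heading=0, draw]
FD 4.1: (11.8,0) -> (15.9,0) [heading=0, draw]
PU: pen up
FD 11: (15.9,0) -> (26.9,0) [heading=0, move]
LT 180: heading 0 -> 180
Final: pos=(26.9,0), heading=180, 3 segment(s) drawn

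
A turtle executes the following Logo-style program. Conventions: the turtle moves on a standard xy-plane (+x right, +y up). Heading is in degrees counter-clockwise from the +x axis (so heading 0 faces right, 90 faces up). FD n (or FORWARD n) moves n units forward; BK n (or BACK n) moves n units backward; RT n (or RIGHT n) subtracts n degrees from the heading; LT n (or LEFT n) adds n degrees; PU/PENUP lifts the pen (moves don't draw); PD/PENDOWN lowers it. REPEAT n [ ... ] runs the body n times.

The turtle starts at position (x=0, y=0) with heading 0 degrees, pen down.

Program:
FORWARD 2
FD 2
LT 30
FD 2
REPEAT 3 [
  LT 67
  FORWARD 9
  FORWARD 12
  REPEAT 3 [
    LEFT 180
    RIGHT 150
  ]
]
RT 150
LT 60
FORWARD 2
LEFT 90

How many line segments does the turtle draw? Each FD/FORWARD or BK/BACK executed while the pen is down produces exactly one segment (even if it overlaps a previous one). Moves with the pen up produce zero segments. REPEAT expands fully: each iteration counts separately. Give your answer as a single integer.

Executing turtle program step by step:
Start: pos=(0,0), heading=0, pen down
FD 2: (0,0) -> (2,0) [heading=0, draw]
FD 2: (2,0) -> (4,0) [heading=0, draw]
LT 30: heading 0 -> 30
FD 2: (4,0) -> (5.732,1) [heading=30, draw]
REPEAT 3 [
  -- iteration 1/3 --
  LT 67: heading 30 -> 97
  FD 9: (5.732,1) -> (4.635,9.933) [heading=97, draw]
  FD 12: (4.635,9.933) -> (3.173,21.843) [heading=97, draw]
  REPEAT 3 [
    -- iteration 1/3 --
    LT 180: heading 97 -> 277
    RT 150: heading 277 -> 127
    -- iteration 2/3 --
    LT 180: heading 127 -> 307
    RT 150: heading 307 -> 157
    -- iteration 3/3 --
    LT 180: heading 157 -> 337
    RT 150: heading 337 -> 187
  ]
  -- iteration 2/3 --
  LT 67: heading 187 -> 254
  FD 9: (3.173,21.843) -> (0.692,13.192) [heading=254, draw]
  FD 12: (0.692,13.192) -> (-2.616,1.657) [heading=254, draw]
  REPEAT 3 [
    -- iteration 1/3 --
    LT 180: heading 254 -> 74
    RT 150: heading 74 -> 284
    -- iteration 2/3 --
    LT 180: heading 284 -> 104
    RT 150: heading 104 -> 314
    -- iteration 3/3 --
    LT 180: heading 314 -> 134
    RT 150: heading 134 -> 344
  ]
  -- iteration 3/3 --
  LT 67: heading 344 -> 51
  FD 9: (-2.616,1.657) -> (3.048,8.651) [heading=51, draw]
  FD 12: (3.048,8.651) -> (10.6,17.977) [heading=51, draw]
  REPEAT 3 [
    -- iteration 1/3 --
    LT 180: heading 51 -> 231
    RT 150: heading 231 -> 81
    -- iteration 2/3 --
    LT 180: heading 81 -> 261
    RT 150: heading 261 -> 111
    -- iteration 3/3 --
    LT 180: heading 111 -> 291
    RT 150: heading 291 -> 141
  ]
]
RT 150: heading 141 -> 351
LT 60: heading 351 -> 51
FD 2: (10.6,17.977) -> (11.859,19.531) [heading=51, draw]
LT 90: heading 51 -> 141
Final: pos=(11.859,19.531), heading=141, 10 segment(s) drawn
Segments drawn: 10

Answer: 10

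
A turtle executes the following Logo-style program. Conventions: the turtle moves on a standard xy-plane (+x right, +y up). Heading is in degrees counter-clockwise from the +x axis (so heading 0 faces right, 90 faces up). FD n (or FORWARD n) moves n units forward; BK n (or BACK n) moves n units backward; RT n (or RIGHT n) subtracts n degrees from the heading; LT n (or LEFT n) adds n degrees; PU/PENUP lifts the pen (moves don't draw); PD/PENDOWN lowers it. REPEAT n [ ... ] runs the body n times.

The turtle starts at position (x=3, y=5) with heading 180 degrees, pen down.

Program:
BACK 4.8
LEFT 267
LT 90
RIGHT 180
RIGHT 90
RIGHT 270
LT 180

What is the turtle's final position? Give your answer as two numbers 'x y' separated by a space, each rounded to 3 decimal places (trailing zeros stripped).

Answer: 7.8 5

Derivation:
Executing turtle program step by step:
Start: pos=(3,5), heading=180, pen down
BK 4.8: (3,5) -> (7.8,5) [heading=180, draw]
LT 267: heading 180 -> 87
LT 90: heading 87 -> 177
RT 180: heading 177 -> 357
RT 90: heading 357 -> 267
RT 270: heading 267 -> 357
LT 180: heading 357 -> 177
Final: pos=(7.8,5), heading=177, 1 segment(s) drawn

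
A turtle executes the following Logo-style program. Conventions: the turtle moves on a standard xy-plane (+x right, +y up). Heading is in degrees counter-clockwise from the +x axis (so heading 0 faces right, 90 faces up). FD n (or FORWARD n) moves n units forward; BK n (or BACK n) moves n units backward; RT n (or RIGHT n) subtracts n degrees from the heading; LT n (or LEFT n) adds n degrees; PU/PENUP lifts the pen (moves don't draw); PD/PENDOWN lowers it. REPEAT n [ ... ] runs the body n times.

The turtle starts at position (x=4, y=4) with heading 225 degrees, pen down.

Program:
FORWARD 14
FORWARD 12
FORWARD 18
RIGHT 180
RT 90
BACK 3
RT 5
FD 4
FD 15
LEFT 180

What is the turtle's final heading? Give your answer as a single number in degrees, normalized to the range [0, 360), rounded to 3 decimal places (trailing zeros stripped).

Executing turtle program step by step:
Start: pos=(4,4), heading=225, pen down
FD 14: (4,4) -> (-5.899,-5.899) [heading=225, draw]
FD 12: (-5.899,-5.899) -> (-14.385,-14.385) [heading=225, draw]
FD 18: (-14.385,-14.385) -> (-27.113,-27.113) [heading=225, draw]
RT 180: heading 225 -> 45
RT 90: heading 45 -> 315
BK 3: (-27.113,-27.113) -> (-29.234,-24.991) [heading=315, draw]
RT 5: heading 315 -> 310
FD 4: (-29.234,-24.991) -> (-26.663,-28.056) [heading=310, draw]
FD 15: (-26.663,-28.056) -> (-17.021,-39.546) [heading=310, draw]
LT 180: heading 310 -> 130
Final: pos=(-17.021,-39.546), heading=130, 6 segment(s) drawn

Answer: 130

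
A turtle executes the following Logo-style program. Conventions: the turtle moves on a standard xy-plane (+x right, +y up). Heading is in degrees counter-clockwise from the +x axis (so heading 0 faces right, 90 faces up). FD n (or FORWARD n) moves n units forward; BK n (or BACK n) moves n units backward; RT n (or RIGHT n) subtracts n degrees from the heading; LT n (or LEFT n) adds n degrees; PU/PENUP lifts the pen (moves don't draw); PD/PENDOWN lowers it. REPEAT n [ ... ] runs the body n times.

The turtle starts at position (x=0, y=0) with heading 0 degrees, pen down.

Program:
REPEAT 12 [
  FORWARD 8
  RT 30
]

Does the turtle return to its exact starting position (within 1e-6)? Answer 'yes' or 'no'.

Executing turtle program step by step:
Start: pos=(0,0), heading=0, pen down
REPEAT 12 [
  -- iteration 1/12 --
  FD 8: (0,0) -> (8,0) [heading=0, draw]
  RT 30: heading 0 -> 330
  -- iteration 2/12 --
  FD 8: (8,0) -> (14.928,-4) [heading=330, draw]
  RT 30: heading 330 -> 300
  -- iteration 3/12 --
  FD 8: (14.928,-4) -> (18.928,-10.928) [heading=300, draw]
  RT 30: heading 300 -> 270
  -- iteration 4/12 --
  FD 8: (18.928,-10.928) -> (18.928,-18.928) [heading=270, draw]
  RT 30: heading 270 -> 240
  -- iteration 5/12 --
  FD 8: (18.928,-18.928) -> (14.928,-25.856) [heading=240, draw]
  RT 30: heading 240 -> 210
  -- iteration 6/12 --
  FD 8: (14.928,-25.856) -> (8,-29.856) [heading=210, draw]
  RT 30: heading 210 -> 180
  -- iteration 7/12 --
  FD 8: (8,-29.856) -> (0,-29.856) [heading=180, draw]
  RT 30: heading 180 -> 150
  -- iteration 8/12 --
  FD 8: (0,-29.856) -> (-6.928,-25.856) [heading=150, draw]
  RT 30: heading 150 -> 120
  -- iteration 9/12 --
  FD 8: (-6.928,-25.856) -> (-10.928,-18.928) [heading=120, draw]
  RT 30: heading 120 -> 90
  -- iteration 10/12 --
  FD 8: (-10.928,-18.928) -> (-10.928,-10.928) [heading=90, draw]
  RT 30: heading 90 -> 60
  -- iteration 11/12 --
  FD 8: (-10.928,-10.928) -> (-6.928,-4) [heading=60, draw]
  RT 30: heading 60 -> 30
  -- iteration 12/12 --
  FD 8: (-6.928,-4) -> (0,0) [heading=30, draw]
  RT 30: heading 30 -> 0
]
Final: pos=(0,0), heading=0, 12 segment(s) drawn

Start position: (0, 0)
Final position: (0, 0)
Distance = 0; < 1e-6 -> CLOSED

Answer: yes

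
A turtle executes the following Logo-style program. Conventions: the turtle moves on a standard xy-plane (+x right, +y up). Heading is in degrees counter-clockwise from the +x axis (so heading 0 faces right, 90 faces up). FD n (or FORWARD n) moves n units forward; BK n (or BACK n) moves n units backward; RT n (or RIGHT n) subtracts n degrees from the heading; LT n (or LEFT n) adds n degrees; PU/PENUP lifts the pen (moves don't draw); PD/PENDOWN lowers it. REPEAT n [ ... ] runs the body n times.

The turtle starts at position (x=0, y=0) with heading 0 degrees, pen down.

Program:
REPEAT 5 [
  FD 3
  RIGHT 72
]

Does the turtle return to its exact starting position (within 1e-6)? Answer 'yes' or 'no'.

Answer: yes

Derivation:
Executing turtle program step by step:
Start: pos=(0,0), heading=0, pen down
REPEAT 5 [
  -- iteration 1/5 --
  FD 3: (0,0) -> (3,0) [heading=0, draw]
  RT 72: heading 0 -> 288
  -- iteration 2/5 --
  FD 3: (3,0) -> (3.927,-2.853) [heading=288, draw]
  RT 72: heading 288 -> 216
  -- iteration 3/5 --
  FD 3: (3.927,-2.853) -> (1.5,-4.617) [heading=216, draw]
  RT 72: heading 216 -> 144
  -- iteration 4/5 --
  FD 3: (1.5,-4.617) -> (-0.927,-2.853) [heading=144, draw]
  RT 72: heading 144 -> 72
  -- iteration 5/5 --
  FD 3: (-0.927,-2.853) -> (0,0) [heading=72, draw]
  RT 72: heading 72 -> 0
]
Final: pos=(0,0), heading=0, 5 segment(s) drawn

Start position: (0, 0)
Final position: (0, 0)
Distance = 0; < 1e-6 -> CLOSED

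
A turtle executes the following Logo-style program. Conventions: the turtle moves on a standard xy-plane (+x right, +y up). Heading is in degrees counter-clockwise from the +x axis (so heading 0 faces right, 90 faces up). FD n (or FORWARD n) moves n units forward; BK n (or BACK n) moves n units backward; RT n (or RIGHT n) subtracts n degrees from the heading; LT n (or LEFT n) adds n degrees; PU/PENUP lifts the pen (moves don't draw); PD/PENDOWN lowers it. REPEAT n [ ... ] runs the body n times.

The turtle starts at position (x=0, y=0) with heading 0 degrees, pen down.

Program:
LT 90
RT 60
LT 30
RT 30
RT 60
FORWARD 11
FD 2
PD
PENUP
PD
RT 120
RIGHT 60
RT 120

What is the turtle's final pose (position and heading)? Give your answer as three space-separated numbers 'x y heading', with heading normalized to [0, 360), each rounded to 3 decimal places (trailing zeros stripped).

Executing turtle program step by step:
Start: pos=(0,0), heading=0, pen down
LT 90: heading 0 -> 90
RT 60: heading 90 -> 30
LT 30: heading 30 -> 60
RT 30: heading 60 -> 30
RT 60: heading 30 -> 330
FD 11: (0,0) -> (9.526,-5.5) [heading=330, draw]
FD 2: (9.526,-5.5) -> (11.258,-6.5) [heading=330, draw]
PD: pen down
PU: pen up
PD: pen down
RT 120: heading 330 -> 210
RT 60: heading 210 -> 150
RT 120: heading 150 -> 30
Final: pos=(11.258,-6.5), heading=30, 2 segment(s) drawn

Answer: 11.258 -6.5 30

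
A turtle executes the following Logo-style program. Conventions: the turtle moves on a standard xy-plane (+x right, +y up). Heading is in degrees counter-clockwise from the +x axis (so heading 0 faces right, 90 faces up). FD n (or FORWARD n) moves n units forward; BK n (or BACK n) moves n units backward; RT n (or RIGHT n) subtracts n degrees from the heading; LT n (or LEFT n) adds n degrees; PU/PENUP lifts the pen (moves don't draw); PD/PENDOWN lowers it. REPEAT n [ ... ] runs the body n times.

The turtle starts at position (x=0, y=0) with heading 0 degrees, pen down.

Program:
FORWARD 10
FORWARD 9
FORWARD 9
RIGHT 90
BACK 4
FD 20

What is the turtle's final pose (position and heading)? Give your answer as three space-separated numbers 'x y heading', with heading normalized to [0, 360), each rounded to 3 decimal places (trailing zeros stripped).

Executing turtle program step by step:
Start: pos=(0,0), heading=0, pen down
FD 10: (0,0) -> (10,0) [heading=0, draw]
FD 9: (10,0) -> (19,0) [heading=0, draw]
FD 9: (19,0) -> (28,0) [heading=0, draw]
RT 90: heading 0 -> 270
BK 4: (28,0) -> (28,4) [heading=270, draw]
FD 20: (28,4) -> (28,-16) [heading=270, draw]
Final: pos=(28,-16), heading=270, 5 segment(s) drawn

Answer: 28 -16 270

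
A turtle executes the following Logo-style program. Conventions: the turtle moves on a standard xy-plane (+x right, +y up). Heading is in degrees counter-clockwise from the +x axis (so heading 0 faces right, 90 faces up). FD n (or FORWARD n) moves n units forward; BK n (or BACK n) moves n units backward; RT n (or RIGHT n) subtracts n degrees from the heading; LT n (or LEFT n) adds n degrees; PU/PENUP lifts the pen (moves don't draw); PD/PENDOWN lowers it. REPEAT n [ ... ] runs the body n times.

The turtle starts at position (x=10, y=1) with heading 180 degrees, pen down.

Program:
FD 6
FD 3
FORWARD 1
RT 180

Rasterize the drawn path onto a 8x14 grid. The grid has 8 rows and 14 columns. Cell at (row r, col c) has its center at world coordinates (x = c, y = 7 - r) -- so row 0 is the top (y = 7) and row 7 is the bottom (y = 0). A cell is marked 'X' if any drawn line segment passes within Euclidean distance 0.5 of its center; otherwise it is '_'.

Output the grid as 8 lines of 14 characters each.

Answer: ______________
______________
______________
______________
______________
______________
XXXXXXXXXXX___
______________

Derivation:
Segment 0: (10,1) -> (4,1)
Segment 1: (4,1) -> (1,1)
Segment 2: (1,1) -> (0,1)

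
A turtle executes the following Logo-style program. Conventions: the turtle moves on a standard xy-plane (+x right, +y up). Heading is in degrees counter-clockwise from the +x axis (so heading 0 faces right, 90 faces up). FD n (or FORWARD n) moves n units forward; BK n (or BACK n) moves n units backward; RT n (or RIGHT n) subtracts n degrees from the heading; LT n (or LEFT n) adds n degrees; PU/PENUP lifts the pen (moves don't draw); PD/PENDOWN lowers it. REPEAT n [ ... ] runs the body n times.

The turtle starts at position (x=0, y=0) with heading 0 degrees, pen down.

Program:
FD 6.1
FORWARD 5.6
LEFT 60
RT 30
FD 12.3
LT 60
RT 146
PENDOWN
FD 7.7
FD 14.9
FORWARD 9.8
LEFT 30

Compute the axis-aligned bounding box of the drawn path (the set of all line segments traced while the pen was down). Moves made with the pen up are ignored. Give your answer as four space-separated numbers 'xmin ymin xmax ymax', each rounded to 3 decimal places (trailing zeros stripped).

Executing turtle program step by step:
Start: pos=(0,0), heading=0, pen down
FD 6.1: (0,0) -> (6.1,0) [heading=0, draw]
FD 5.6: (6.1,0) -> (11.7,0) [heading=0, draw]
LT 60: heading 0 -> 60
RT 30: heading 60 -> 30
FD 12.3: (11.7,0) -> (22.352,6.15) [heading=30, draw]
LT 60: heading 30 -> 90
RT 146: heading 90 -> 304
PD: pen down
FD 7.7: (22.352,6.15) -> (26.658,-0.234) [heading=304, draw]
FD 14.9: (26.658,-0.234) -> (34.99,-12.586) [heading=304, draw]
FD 9.8: (34.99,-12.586) -> (40.47,-20.711) [heading=304, draw]
LT 30: heading 304 -> 334
Final: pos=(40.47,-20.711), heading=334, 6 segment(s) drawn

Segment endpoints: x in {0, 6.1, 11.7, 22.352, 26.658, 34.99, 40.47}, y in {-20.711, -12.586, -0.234, 0, 6.15}
xmin=0, ymin=-20.711, xmax=40.47, ymax=6.15

Answer: 0 -20.711 40.47 6.15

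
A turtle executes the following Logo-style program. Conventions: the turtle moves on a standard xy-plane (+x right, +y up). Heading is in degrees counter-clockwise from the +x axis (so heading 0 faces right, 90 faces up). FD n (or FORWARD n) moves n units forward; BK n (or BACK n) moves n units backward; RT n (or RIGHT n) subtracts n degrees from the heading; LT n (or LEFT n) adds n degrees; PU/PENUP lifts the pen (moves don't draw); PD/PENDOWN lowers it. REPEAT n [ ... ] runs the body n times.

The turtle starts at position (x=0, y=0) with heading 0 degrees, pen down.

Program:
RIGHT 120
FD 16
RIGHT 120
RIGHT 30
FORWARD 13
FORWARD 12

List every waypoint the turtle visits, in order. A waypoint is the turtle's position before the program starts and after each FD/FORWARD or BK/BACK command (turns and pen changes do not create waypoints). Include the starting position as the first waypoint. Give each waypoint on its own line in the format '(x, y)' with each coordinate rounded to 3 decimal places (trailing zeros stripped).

Answer: (0, 0)
(-8, -13.856)
(-8, -0.856)
(-8, 11.144)

Derivation:
Executing turtle program step by step:
Start: pos=(0,0), heading=0, pen down
RT 120: heading 0 -> 240
FD 16: (0,0) -> (-8,-13.856) [heading=240, draw]
RT 120: heading 240 -> 120
RT 30: heading 120 -> 90
FD 13: (-8,-13.856) -> (-8,-0.856) [heading=90, draw]
FD 12: (-8,-0.856) -> (-8,11.144) [heading=90, draw]
Final: pos=(-8,11.144), heading=90, 3 segment(s) drawn
Waypoints (4 total):
(0, 0)
(-8, -13.856)
(-8, -0.856)
(-8, 11.144)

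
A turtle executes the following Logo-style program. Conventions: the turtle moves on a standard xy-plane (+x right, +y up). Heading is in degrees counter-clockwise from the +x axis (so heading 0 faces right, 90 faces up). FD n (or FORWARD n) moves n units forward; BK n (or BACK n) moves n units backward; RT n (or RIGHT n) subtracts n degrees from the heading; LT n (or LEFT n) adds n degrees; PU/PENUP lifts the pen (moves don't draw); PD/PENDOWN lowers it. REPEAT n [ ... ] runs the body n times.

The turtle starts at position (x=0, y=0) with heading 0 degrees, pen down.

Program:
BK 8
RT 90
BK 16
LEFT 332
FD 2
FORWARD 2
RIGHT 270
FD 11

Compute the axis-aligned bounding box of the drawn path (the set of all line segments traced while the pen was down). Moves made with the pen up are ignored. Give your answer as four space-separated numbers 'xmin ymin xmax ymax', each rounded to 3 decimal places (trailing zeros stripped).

Executing turtle program step by step:
Start: pos=(0,0), heading=0, pen down
BK 8: (0,0) -> (-8,0) [heading=0, draw]
RT 90: heading 0 -> 270
BK 16: (-8,0) -> (-8,16) [heading=270, draw]
LT 332: heading 270 -> 242
FD 2: (-8,16) -> (-8.939,14.234) [heading=242, draw]
FD 2: (-8.939,14.234) -> (-9.878,12.468) [heading=242, draw]
RT 270: heading 242 -> 332
FD 11: (-9.878,12.468) -> (-0.165,7.304) [heading=332, draw]
Final: pos=(-0.165,7.304), heading=332, 5 segment(s) drawn

Segment endpoints: x in {-9.878, -8.939, -8, -8, -0.165, 0}, y in {0, 7.304, 12.468, 14.234, 16}
xmin=-9.878, ymin=0, xmax=0, ymax=16

Answer: -9.878 0 0 16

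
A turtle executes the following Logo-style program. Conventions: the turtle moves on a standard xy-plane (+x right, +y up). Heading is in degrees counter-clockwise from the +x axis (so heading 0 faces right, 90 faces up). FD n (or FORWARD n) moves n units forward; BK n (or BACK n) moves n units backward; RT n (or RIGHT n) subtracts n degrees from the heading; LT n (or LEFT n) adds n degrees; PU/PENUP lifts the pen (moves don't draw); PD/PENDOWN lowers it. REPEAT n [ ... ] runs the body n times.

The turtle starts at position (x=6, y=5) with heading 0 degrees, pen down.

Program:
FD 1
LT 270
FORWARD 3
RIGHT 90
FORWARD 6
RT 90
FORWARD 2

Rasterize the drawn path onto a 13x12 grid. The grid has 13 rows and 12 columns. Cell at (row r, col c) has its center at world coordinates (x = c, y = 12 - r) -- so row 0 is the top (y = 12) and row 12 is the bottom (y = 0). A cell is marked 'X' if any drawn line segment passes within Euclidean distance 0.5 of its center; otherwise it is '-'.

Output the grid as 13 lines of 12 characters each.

Segment 0: (6,5) -> (7,5)
Segment 1: (7,5) -> (7,2)
Segment 2: (7,2) -> (1,2)
Segment 3: (1,2) -> (1,4)

Answer: ------------
------------
------------
------------
------------
------------
------------
------XX----
-X-----X----
-X-----X----
-XXXXXXX----
------------
------------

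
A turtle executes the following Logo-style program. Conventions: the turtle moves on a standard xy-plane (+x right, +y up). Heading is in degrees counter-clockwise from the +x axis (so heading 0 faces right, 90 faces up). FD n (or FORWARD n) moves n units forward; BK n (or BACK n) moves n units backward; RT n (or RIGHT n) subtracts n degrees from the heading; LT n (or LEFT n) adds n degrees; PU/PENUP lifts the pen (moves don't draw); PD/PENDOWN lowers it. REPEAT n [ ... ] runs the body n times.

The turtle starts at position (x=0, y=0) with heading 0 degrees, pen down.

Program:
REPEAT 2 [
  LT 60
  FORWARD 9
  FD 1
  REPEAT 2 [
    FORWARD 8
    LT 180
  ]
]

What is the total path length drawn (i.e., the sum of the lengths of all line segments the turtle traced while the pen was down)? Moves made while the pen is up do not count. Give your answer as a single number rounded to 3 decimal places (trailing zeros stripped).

Answer: 52

Derivation:
Executing turtle program step by step:
Start: pos=(0,0), heading=0, pen down
REPEAT 2 [
  -- iteration 1/2 --
  LT 60: heading 0 -> 60
  FD 9: (0,0) -> (4.5,7.794) [heading=60, draw]
  FD 1: (4.5,7.794) -> (5,8.66) [heading=60, draw]
  REPEAT 2 [
    -- iteration 1/2 --
    FD 8: (5,8.66) -> (9,15.588) [heading=60, draw]
    LT 180: heading 60 -> 240
    -- iteration 2/2 --
    FD 8: (9,15.588) -> (5,8.66) [heading=240, draw]
    LT 180: heading 240 -> 60
  ]
  -- iteration 2/2 --
  LT 60: heading 60 -> 120
  FD 9: (5,8.66) -> (0.5,16.454) [heading=120, draw]
  FD 1: (0.5,16.454) -> (0,17.321) [heading=120, draw]
  REPEAT 2 [
    -- iteration 1/2 --
    FD 8: (0,17.321) -> (-4,24.249) [heading=120, draw]
    LT 180: heading 120 -> 300
    -- iteration 2/2 --
    FD 8: (-4,24.249) -> (0,17.321) [heading=300, draw]
    LT 180: heading 300 -> 120
  ]
]
Final: pos=(0,17.321), heading=120, 8 segment(s) drawn

Segment lengths:
  seg 1: (0,0) -> (4.5,7.794), length = 9
  seg 2: (4.5,7.794) -> (5,8.66), length = 1
  seg 3: (5,8.66) -> (9,15.588), length = 8
  seg 4: (9,15.588) -> (5,8.66), length = 8
  seg 5: (5,8.66) -> (0.5,16.454), length = 9
  seg 6: (0.5,16.454) -> (0,17.321), length = 1
  seg 7: (0,17.321) -> (-4,24.249), length = 8
  seg 8: (-4,24.249) -> (0,17.321), length = 8
Total = 52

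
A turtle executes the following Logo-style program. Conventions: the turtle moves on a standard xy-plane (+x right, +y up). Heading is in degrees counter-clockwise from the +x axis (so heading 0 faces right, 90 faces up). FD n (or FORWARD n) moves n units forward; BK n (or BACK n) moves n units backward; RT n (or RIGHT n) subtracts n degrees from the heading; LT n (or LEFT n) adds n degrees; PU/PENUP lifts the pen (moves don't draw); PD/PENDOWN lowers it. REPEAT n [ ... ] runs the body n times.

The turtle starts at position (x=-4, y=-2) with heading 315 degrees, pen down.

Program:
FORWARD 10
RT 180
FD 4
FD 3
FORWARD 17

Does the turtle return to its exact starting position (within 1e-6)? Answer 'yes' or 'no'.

Executing turtle program step by step:
Start: pos=(-4,-2), heading=315, pen down
FD 10: (-4,-2) -> (3.071,-9.071) [heading=315, draw]
RT 180: heading 315 -> 135
FD 4: (3.071,-9.071) -> (0.243,-6.243) [heading=135, draw]
FD 3: (0.243,-6.243) -> (-1.879,-4.121) [heading=135, draw]
FD 17: (-1.879,-4.121) -> (-13.899,7.899) [heading=135, draw]
Final: pos=(-13.899,7.899), heading=135, 4 segment(s) drawn

Start position: (-4, -2)
Final position: (-13.899, 7.899)
Distance = 14; >= 1e-6 -> NOT closed

Answer: no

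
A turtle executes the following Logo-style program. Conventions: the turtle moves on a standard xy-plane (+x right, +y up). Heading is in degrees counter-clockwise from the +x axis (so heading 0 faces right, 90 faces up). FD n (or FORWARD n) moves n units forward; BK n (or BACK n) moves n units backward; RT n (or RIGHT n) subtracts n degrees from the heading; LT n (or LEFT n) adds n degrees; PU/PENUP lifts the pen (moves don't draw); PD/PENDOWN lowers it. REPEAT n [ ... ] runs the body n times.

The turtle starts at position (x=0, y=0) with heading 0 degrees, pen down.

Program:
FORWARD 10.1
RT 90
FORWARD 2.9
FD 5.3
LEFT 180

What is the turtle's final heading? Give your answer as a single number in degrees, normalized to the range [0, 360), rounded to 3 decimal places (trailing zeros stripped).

Answer: 90

Derivation:
Executing turtle program step by step:
Start: pos=(0,0), heading=0, pen down
FD 10.1: (0,0) -> (10.1,0) [heading=0, draw]
RT 90: heading 0 -> 270
FD 2.9: (10.1,0) -> (10.1,-2.9) [heading=270, draw]
FD 5.3: (10.1,-2.9) -> (10.1,-8.2) [heading=270, draw]
LT 180: heading 270 -> 90
Final: pos=(10.1,-8.2), heading=90, 3 segment(s) drawn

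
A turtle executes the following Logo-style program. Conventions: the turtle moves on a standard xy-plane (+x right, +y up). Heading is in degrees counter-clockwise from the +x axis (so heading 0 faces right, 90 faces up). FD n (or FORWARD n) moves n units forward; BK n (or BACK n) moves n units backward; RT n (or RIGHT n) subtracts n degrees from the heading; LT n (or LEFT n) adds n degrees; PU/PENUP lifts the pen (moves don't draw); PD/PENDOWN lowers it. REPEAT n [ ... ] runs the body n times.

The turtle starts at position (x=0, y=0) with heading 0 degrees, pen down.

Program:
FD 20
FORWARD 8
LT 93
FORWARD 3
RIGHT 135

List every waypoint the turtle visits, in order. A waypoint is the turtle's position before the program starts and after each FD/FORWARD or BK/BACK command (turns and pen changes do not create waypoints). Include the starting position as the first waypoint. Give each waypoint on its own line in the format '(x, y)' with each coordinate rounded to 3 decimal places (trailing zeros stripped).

Answer: (0, 0)
(20, 0)
(28, 0)
(27.843, 2.996)

Derivation:
Executing turtle program step by step:
Start: pos=(0,0), heading=0, pen down
FD 20: (0,0) -> (20,0) [heading=0, draw]
FD 8: (20,0) -> (28,0) [heading=0, draw]
LT 93: heading 0 -> 93
FD 3: (28,0) -> (27.843,2.996) [heading=93, draw]
RT 135: heading 93 -> 318
Final: pos=(27.843,2.996), heading=318, 3 segment(s) drawn
Waypoints (4 total):
(0, 0)
(20, 0)
(28, 0)
(27.843, 2.996)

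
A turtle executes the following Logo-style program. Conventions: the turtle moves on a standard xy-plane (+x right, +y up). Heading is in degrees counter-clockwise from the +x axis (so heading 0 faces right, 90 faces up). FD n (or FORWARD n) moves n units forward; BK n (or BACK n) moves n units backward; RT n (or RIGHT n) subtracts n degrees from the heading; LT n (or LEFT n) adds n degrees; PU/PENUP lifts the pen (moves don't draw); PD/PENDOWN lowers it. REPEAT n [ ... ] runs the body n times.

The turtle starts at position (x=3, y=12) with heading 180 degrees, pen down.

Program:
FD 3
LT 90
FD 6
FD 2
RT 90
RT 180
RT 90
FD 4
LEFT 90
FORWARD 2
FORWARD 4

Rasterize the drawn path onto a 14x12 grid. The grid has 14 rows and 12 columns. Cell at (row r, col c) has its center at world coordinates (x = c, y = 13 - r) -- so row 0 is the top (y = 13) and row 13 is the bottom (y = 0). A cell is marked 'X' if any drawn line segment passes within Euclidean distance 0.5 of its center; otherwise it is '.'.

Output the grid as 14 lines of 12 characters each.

Answer: ............
XXXX........
X...........
X...........
X...........
X...........
X...........
X...........
X...........
X...........
X...........
X...........
X...........
XXXXXXX.....

Derivation:
Segment 0: (3,12) -> (0,12)
Segment 1: (0,12) -> (-0,6)
Segment 2: (-0,6) -> (-0,4)
Segment 3: (-0,4) -> (-0,0)
Segment 4: (-0,0) -> (2,0)
Segment 5: (2,0) -> (6,0)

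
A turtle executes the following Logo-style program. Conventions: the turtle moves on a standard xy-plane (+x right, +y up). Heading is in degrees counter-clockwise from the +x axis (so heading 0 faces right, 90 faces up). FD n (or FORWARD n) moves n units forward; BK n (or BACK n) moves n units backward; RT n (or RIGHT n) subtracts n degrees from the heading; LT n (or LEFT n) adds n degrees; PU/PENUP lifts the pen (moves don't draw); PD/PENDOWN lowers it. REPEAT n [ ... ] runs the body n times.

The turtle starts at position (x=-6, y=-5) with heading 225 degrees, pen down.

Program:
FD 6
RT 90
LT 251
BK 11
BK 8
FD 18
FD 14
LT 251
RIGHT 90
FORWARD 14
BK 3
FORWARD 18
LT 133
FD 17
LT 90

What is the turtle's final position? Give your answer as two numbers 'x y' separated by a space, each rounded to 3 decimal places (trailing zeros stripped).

Answer: -14.319 -18.005

Derivation:
Executing turtle program step by step:
Start: pos=(-6,-5), heading=225, pen down
FD 6: (-6,-5) -> (-10.243,-9.243) [heading=225, draw]
RT 90: heading 225 -> 135
LT 251: heading 135 -> 26
BK 11: (-10.243,-9.243) -> (-20.129,-14.065) [heading=26, draw]
BK 8: (-20.129,-14.065) -> (-27.32,-17.572) [heading=26, draw]
FD 18: (-27.32,-17.572) -> (-11.141,-9.681) [heading=26, draw]
FD 14: (-11.141,-9.681) -> (1.442,-3.544) [heading=26, draw]
LT 251: heading 26 -> 277
RT 90: heading 277 -> 187
FD 14: (1.442,-3.544) -> (-12.454,-5.25) [heading=187, draw]
BK 3: (-12.454,-5.25) -> (-9.476,-4.884) [heading=187, draw]
FD 18: (-9.476,-4.884) -> (-27.342,-7.078) [heading=187, draw]
LT 133: heading 187 -> 320
FD 17: (-27.342,-7.078) -> (-14.319,-18.005) [heading=320, draw]
LT 90: heading 320 -> 50
Final: pos=(-14.319,-18.005), heading=50, 9 segment(s) drawn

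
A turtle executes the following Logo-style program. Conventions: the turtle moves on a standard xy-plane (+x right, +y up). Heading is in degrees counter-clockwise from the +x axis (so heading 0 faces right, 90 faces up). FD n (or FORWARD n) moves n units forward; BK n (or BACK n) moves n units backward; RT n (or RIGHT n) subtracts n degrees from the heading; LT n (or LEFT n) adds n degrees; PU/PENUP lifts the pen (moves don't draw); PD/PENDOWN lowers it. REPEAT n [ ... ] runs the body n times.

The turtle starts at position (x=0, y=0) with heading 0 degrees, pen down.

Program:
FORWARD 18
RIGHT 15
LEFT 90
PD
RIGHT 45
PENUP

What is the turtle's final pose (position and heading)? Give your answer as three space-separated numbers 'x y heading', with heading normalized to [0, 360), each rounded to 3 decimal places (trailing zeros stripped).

Answer: 18 0 30

Derivation:
Executing turtle program step by step:
Start: pos=(0,0), heading=0, pen down
FD 18: (0,0) -> (18,0) [heading=0, draw]
RT 15: heading 0 -> 345
LT 90: heading 345 -> 75
PD: pen down
RT 45: heading 75 -> 30
PU: pen up
Final: pos=(18,0), heading=30, 1 segment(s) drawn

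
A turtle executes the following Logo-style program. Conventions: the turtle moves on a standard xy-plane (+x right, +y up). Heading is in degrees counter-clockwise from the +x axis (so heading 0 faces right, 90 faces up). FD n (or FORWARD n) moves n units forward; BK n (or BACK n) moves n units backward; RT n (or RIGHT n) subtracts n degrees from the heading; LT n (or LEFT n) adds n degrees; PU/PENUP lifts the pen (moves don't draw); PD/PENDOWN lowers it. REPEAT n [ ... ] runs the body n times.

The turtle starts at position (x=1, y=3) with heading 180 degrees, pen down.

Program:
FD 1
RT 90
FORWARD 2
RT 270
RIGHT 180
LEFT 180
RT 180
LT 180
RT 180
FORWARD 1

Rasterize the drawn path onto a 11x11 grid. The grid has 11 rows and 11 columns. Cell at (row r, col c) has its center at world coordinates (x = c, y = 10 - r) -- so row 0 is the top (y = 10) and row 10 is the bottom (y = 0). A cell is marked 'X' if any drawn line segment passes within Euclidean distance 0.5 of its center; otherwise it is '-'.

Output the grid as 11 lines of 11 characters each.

Answer: -----------
-----------
-----------
-----------
-----------
XX---------
X----------
XX---------
-----------
-----------
-----------

Derivation:
Segment 0: (1,3) -> (0,3)
Segment 1: (0,3) -> (0,5)
Segment 2: (0,5) -> (1,5)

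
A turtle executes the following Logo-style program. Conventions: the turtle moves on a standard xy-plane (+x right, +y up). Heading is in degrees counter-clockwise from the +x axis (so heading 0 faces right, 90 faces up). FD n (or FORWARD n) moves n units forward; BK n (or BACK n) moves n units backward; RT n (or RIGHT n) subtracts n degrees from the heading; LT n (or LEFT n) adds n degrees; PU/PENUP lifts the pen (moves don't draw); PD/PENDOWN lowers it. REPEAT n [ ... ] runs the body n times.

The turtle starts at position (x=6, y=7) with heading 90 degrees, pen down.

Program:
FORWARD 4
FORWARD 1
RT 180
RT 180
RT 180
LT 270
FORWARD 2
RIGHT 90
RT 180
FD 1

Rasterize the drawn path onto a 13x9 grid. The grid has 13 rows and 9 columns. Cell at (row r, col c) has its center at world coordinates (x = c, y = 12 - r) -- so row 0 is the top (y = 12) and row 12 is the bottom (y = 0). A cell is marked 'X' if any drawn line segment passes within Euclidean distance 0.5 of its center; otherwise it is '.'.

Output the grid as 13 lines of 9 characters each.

Answer: ....XXX..
....X.X..
......X..
......X..
......X..
......X..
.........
.........
.........
.........
.........
.........
.........

Derivation:
Segment 0: (6,7) -> (6,11)
Segment 1: (6,11) -> (6,12)
Segment 2: (6,12) -> (4,12)
Segment 3: (4,12) -> (4,11)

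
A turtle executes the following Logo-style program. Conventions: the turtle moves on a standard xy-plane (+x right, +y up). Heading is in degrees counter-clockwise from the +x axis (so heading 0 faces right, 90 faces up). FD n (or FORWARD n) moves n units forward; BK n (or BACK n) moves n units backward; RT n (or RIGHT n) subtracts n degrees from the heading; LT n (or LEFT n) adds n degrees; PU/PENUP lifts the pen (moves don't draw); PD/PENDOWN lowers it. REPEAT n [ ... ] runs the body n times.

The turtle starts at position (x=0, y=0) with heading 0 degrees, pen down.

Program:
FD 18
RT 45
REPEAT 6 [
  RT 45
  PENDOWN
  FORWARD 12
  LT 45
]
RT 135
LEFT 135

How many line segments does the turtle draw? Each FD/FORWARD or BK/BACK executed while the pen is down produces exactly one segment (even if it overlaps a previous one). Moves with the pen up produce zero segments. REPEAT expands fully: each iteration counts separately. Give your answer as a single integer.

Answer: 7

Derivation:
Executing turtle program step by step:
Start: pos=(0,0), heading=0, pen down
FD 18: (0,0) -> (18,0) [heading=0, draw]
RT 45: heading 0 -> 315
REPEAT 6 [
  -- iteration 1/6 --
  RT 45: heading 315 -> 270
  PD: pen down
  FD 12: (18,0) -> (18,-12) [heading=270, draw]
  LT 45: heading 270 -> 315
  -- iteration 2/6 --
  RT 45: heading 315 -> 270
  PD: pen down
  FD 12: (18,-12) -> (18,-24) [heading=270, draw]
  LT 45: heading 270 -> 315
  -- iteration 3/6 --
  RT 45: heading 315 -> 270
  PD: pen down
  FD 12: (18,-24) -> (18,-36) [heading=270, draw]
  LT 45: heading 270 -> 315
  -- iteration 4/6 --
  RT 45: heading 315 -> 270
  PD: pen down
  FD 12: (18,-36) -> (18,-48) [heading=270, draw]
  LT 45: heading 270 -> 315
  -- iteration 5/6 --
  RT 45: heading 315 -> 270
  PD: pen down
  FD 12: (18,-48) -> (18,-60) [heading=270, draw]
  LT 45: heading 270 -> 315
  -- iteration 6/6 --
  RT 45: heading 315 -> 270
  PD: pen down
  FD 12: (18,-60) -> (18,-72) [heading=270, draw]
  LT 45: heading 270 -> 315
]
RT 135: heading 315 -> 180
LT 135: heading 180 -> 315
Final: pos=(18,-72), heading=315, 7 segment(s) drawn
Segments drawn: 7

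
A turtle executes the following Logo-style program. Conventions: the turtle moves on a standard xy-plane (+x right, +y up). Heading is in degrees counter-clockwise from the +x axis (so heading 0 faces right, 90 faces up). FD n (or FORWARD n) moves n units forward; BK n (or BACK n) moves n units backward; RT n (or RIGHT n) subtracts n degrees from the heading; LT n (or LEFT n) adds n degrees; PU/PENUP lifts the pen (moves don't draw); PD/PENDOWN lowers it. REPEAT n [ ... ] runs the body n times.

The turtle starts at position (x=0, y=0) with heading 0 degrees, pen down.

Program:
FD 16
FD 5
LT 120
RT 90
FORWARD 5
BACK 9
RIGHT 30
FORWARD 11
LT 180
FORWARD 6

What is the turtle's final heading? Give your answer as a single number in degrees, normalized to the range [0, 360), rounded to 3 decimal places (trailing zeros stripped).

Answer: 180

Derivation:
Executing turtle program step by step:
Start: pos=(0,0), heading=0, pen down
FD 16: (0,0) -> (16,0) [heading=0, draw]
FD 5: (16,0) -> (21,0) [heading=0, draw]
LT 120: heading 0 -> 120
RT 90: heading 120 -> 30
FD 5: (21,0) -> (25.33,2.5) [heading=30, draw]
BK 9: (25.33,2.5) -> (17.536,-2) [heading=30, draw]
RT 30: heading 30 -> 0
FD 11: (17.536,-2) -> (28.536,-2) [heading=0, draw]
LT 180: heading 0 -> 180
FD 6: (28.536,-2) -> (22.536,-2) [heading=180, draw]
Final: pos=(22.536,-2), heading=180, 6 segment(s) drawn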